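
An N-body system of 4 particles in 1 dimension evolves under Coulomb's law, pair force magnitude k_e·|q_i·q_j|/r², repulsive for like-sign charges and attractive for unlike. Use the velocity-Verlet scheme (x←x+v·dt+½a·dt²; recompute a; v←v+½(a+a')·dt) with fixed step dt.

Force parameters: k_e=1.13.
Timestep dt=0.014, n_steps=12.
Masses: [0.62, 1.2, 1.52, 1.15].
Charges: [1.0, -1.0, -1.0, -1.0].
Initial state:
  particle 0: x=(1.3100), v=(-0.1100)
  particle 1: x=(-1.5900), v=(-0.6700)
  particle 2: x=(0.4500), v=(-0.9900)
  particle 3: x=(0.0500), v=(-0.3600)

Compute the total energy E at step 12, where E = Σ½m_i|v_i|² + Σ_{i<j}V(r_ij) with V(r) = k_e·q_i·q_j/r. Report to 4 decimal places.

2.5594

step 0: x0=(1.3100) x1=(-1.5900) x2=(0.4500) x3=(0.0500)
step 1: x0=(1.3081) x1=(-1.5994) x2=(0.4367) x3=(0.0445)
step 2: x0=(1.3054) x1=(-1.6089) x2=(0.4246) x3=(0.0378)
step 3: x0=(1.3021) x1=(-1.6185) x2=(0.4137) x3=(0.0301)
step 4: x0=(1.2980) x1=(-1.6282) x2=(0.4040) x3=(0.0213)
step 5: x0=(1.2932) x1=(-1.6380) x2=(0.3955) x3=(0.0114)
step 6: x0=(1.2877) x1=(-1.6479) x2=(0.3882) x3=(0.0003)
step 7: x0=(1.2815) x1=(-1.6579) x2=(0.3821) x3=(-0.0118)
step 8: x0=(1.2746) x1=(-1.6680) x2=(0.3771) x3=(-0.0251)
step 9: x0=(1.2670) x1=(-1.6781) x2=(0.3733) x3=(-0.0393)
step 10: x0=(1.2587) x1=(-1.6884) x2=(0.3705) x3=(-0.0544)
step 11: x0=(1.2497) x1=(-1.6987) x2=(0.3688) x3=(-0.0705)
step 12: x0=(1.2400) x1=(-1.7091) x2=(0.3680) x3=(-0.0874)
step 0 velocities: v0=(-0.1100) v1=(-0.6700) v2=(-0.9900) v3=(-0.3600)
step 0: KE=1.0925, PE=1.4675, E=2.5600
step 12 velocities: v0=(-0.7183) v1=(-0.7481) v2=(-0.0211) v3=(-1.2311)
step 12: KE=1.3676, PE=1.1918, E=2.5594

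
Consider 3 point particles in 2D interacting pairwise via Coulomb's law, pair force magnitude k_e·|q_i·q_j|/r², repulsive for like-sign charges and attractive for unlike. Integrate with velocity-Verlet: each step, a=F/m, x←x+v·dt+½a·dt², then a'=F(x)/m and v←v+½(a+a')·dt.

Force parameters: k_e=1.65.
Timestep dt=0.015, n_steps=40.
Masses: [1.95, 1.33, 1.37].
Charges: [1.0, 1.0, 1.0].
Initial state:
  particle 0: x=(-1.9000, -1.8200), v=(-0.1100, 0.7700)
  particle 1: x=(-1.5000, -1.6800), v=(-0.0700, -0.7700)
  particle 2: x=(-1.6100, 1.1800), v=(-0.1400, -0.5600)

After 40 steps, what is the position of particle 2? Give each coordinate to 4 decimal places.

step 0: x0=(-1.9000, -1.8200) x1=(-1.5000, -1.6800) x2=(-1.6100, 1.1800)
step 1: x0=(-1.9022, -1.8086) x1=(-1.5003, -1.6913) x2=(-1.6121, 1.1716)
step 2: x0=(-1.9053, -1.7976) x1=(-1.4991, -1.7022) x2=(-1.6142, 1.1633)
step 3: x0=(-1.9096, -1.7868) x1=(-1.4963, -1.7128) x2=(-1.6163, 1.1551)
step 4: x0=(-1.9149, -1.7763) x1=(-1.4920, -1.7231) x2=(-1.6184, 1.1469)
step 5: x0=(-1.9213, -1.7659) x1=(-1.4861, -1.7333) x2=(-1.6205, 1.1388)
step 6: x0=(-1.9287, -1.7556) x1=(-1.4788, -1.7433) x2=(-1.6226, 1.1307)
step 7: x0=(-1.9370, -1.7453) x1=(-1.4701, -1.7534) x2=(-1.6247, 1.1228)
step 8: x0=(-1.9462, -1.7351) x1=(-1.4601, -1.7636) x2=(-1.6267, 1.1148)
step 9: x0=(-1.9562, -1.7248) x1=(-1.4489, -1.7738) x2=(-1.6288, 1.1070)
step 10: x0=(-1.9669, -1.7145) x1=(-1.4367, -1.7842) x2=(-1.6309, 1.0992)
step 11: x0=(-1.9783, -1.7041) x1=(-1.4235, -1.7947) x2=(-1.6330, 1.0915)
step 12: x0=(-1.9903, -1.6936) x1=(-1.4094, -1.8054) x2=(-1.6351, 1.0838)
step 13: x0=(-2.0028, -1.6831) x1=(-1.3946, -1.8163) x2=(-1.6372, 1.0762)
step 14: x0=(-2.0158, -1.6725) x1=(-1.3790, -1.8274) x2=(-1.6392, 1.0687)
step 15: x0=(-2.0292, -1.6618) x1=(-1.3628, -1.8387) x2=(-1.6413, 1.0612)
step 16: x0=(-2.0430, -1.6510) x1=(-1.3460, -1.8501) x2=(-1.6434, 1.0538)
step 17: x0=(-2.0572, -1.6401) x1=(-1.3287, -1.8618) x2=(-1.6454, 1.0465)
step 18: x0=(-2.0717, -1.6292) x1=(-1.3110, -1.8736) x2=(-1.6475, 1.0393)
step 19: x0=(-2.0865, -1.6182) x1=(-1.2928, -1.8856) x2=(-1.6496, 1.0321)
step 20: x0=(-2.1016, -1.6072) x1=(-1.2742, -1.8977) x2=(-1.6516, 1.0250)
step 21: x0=(-2.1168, -1.5961) x1=(-1.2553, -1.9100) x2=(-1.6537, 1.0179)
step 22: x0=(-2.1324, -1.5849) x1=(-1.2361, -1.9224) x2=(-1.6558, 1.0109)
step 23: x0=(-2.1481, -1.5737) x1=(-1.2166, -1.9350) x2=(-1.6578, 1.0040)
step 24: x0=(-2.1639, -1.5625) x1=(-1.1968, -1.9477) x2=(-1.6599, 0.9972)
step 25: x0=(-2.1800, -1.5512) x1=(-1.1768, -1.9605) x2=(-1.6619, 0.9904)
step 26: x0=(-2.1962, -1.5399) x1=(-1.1566, -1.9734) x2=(-1.6640, 0.9837)
step 27: x0=(-2.2126, -1.5286) x1=(-1.1361, -1.9865) x2=(-1.6660, 0.9771)
step 28: x0=(-2.2291, -1.5172) x1=(-1.1155, -1.9997) x2=(-1.6681, 0.9705)
step 29: x0=(-2.2457, -1.5058) x1=(-1.0946, -2.0129) x2=(-1.6701, 0.9640)
step 30: x0=(-2.2624, -1.4944) x1=(-1.0736, -2.0263) x2=(-1.6721, 0.9576)
step 31: x0=(-2.2792, -1.4830) x1=(-1.0525, -2.0398) x2=(-1.6742, 0.9512)
step 32: x0=(-2.2962, -1.4715) x1=(-1.0312, -2.0534) x2=(-1.6762, 0.9449)
step 33: x0=(-2.3132, -1.4601) x1=(-1.0098, -2.0670) x2=(-1.6782, 0.9387)
step 34: x0=(-2.3303, -1.4486) x1=(-0.9882, -2.0808) x2=(-1.6802, 0.9326)
step 35: x0=(-2.3476, -1.4371) x1=(-0.9665, -2.0946) x2=(-1.6822, 0.9265)
step 36: x0=(-2.3649, -1.4257) x1=(-0.9447, -2.1085) x2=(-1.6842, 0.9205)
step 37: x0=(-2.3822, -1.4142) x1=(-0.9228, -2.1225) x2=(-1.6862, 0.9146)
step 38: x0=(-2.3997, -1.4027) x1=(-0.9008, -2.1365) x2=(-1.6882, 0.9087)
step 39: x0=(-2.4172, -1.3912) x1=(-0.8787, -2.1507) x2=(-1.6902, 0.9029)
step 40: x0=(-2.4348, -1.3798) x1=(-0.8565, -2.1649) x2=(-1.6922, 0.8972)

(-1.6922, 0.8972)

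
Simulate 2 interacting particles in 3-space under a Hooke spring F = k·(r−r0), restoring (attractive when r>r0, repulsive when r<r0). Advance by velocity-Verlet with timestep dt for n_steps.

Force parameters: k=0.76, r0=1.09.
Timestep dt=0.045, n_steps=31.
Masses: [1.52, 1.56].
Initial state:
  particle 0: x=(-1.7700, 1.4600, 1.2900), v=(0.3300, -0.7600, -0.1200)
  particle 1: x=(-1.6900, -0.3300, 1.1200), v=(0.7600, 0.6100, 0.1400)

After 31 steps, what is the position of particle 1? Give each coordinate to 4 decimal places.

(-0.5997, 0.5905, 1.3307)

step 0: x0=(-1.7700, 1.4600, 1.2900) x1=(-1.6900, -0.3300, 1.1200)
step 1: x0=(-1.7551, 1.4254, 1.2846) x1=(-1.6558, -0.3022, 1.1263)
step 2: x0=(-1.7402, 1.3902, 1.2791) x1=(-1.6217, -0.2738, 1.1327)
step 3: x0=(-1.7253, 1.3544, 1.2735) x1=(-1.5876, -0.2448, 1.1392)
step 4: x0=(-1.7103, 1.3181, 1.2679) x1=(-1.5535, -0.2152, 1.1457)
step 5: x0=(-1.6953, 1.2813, 1.2623) x1=(-1.5195, -0.1853, 1.1522)
step 6: x0=(-1.6802, 1.2442, 1.2567) x1=(-1.4855, -0.1549, 1.1587)
step 7: x0=(-1.6650, 1.2067, 1.2510) x1=(-1.4516, -0.1243, 1.1653)
step 8: x0=(-1.6499, 1.1689, 1.2453) x1=(-1.4177, -0.0934, 1.1719)
step 9: x0=(-1.6347, 1.1310, 1.2396) x1=(-1.3838, -0.0623, 1.1785)
step 10: x0=(-1.6194, 1.0929, 1.2339) x1=(-1.3500, -0.0310, 1.1851)
step 11: x0=(-1.6042, 1.0547, 1.2281) x1=(-1.3162, 0.0003, 1.1917)
step 12: x0=(-1.5889, 1.0166, 1.2224) x1=(-1.2824, 0.0316, 1.1983)
step 13: x0=(-1.5737, 0.9785, 1.2167) x1=(-1.2486, 0.0628, 1.2049)
step 14: x0=(-1.5585, 0.9405, 1.2110) x1=(-1.2147, 0.0940, 1.2115)
step 15: x0=(-1.5434, 0.9027, 1.2053) x1=(-1.1808, 0.1249, 1.2181)
step 16: x0=(-1.5283, 0.8651, 1.1996) x1=(-1.1467, 0.1557, 1.2247)
step 17: x0=(-1.5135, 0.8277, 1.1938) x1=(-1.1126, 0.1862, 1.2313)
step 18: x0=(-1.4987, 0.7907, 1.1881) x1=(-1.0783, 0.2165, 1.2380)
step 19: x0=(-1.4843, 0.7539, 1.1823) x1=(-1.0437, 0.2464, 1.2446)
step 20: x0=(-1.4700, 0.7175, 1.1765) x1=(-1.0089, 0.2760, 1.2513)
step 21: x0=(-1.4562, 0.6813, 1.1707) x1=(-0.9737, 0.3054, 1.2581)
step 22: x0=(-1.4426, 0.6455, 1.1647) x1=(-0.9382, 0.3344, 1.2649)
step 23: x0=(-1.4295, 0.6099, 1.1587) x1=(-0.9023, 0.3632, 1.2718)
step 24: x0=(-1.4169, 0.5745, 1.1526) x1=(-0.8660, 0.3918, 1.2788)
step 25: x0=(-1.4047, 0.5393, 1.1464) x1=(-0.8292, 0.4203, 1.2859)
step 26: x0=(-1.3930, 0.5042, 1.1401) x1=(-0.7920, 0.4486, 1.2931)
step 27: x0=(-1.3817, 0.4691, 1.1336) x1=(-0.7543, 0.4769, 1.3004)
step 28: x0=(-1.3709, 0.4340, 1.1271) x1=(-0.7161, 0.5052, 1.3078)
step 29: x0=(-1.3605, 0.3989, 1.1204) x1=(-0.6776, 0.5336, 1.3153)
step 30: x0=(-1.3504, 0.3637, 1.1137) x1=(-0.6388, 0.5620, 1.3230)
step 31: x0=(-1.3406, 0.3284, 1.1068) x1=(-0.5997, 0.5905, 1.3307)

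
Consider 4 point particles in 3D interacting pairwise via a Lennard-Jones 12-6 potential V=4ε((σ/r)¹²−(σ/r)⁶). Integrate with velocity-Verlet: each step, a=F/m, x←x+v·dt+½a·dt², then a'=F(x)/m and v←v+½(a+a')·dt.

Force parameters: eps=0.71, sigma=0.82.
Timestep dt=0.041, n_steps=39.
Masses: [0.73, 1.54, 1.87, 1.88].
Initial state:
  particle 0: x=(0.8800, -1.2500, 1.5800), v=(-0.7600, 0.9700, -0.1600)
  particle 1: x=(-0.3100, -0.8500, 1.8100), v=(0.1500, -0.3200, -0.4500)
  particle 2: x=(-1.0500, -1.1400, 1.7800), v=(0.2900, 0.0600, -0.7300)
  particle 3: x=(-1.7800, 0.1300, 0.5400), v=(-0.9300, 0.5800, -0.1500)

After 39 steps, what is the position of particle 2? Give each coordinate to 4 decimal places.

(-1.2503, -1.2657, 0.6825)

step 0: x0=(0.8800, -1.2500, 1.5800) x1=(-0.3100, -0.8500, 1.8100) x2=(-1.0500, -1.1400, 1.7800) x3=(-1.7800, 0.1300, 0.5400)
step 1: x0=(0.8479, -1.2099, 1.5736) x1=(-0.2851, -0.8561, 1.7922) x2=(-1.0532, -1.1434, 1.7494) x3=(-1.8181, 0.1538, 0.5339)
step 2: x0=(0.8133, -1.1691, 1.5677) x1=(-0.2385, -0.8548, 1.7753) x2=(-1.0733, -1.1532, 1.7179) x3=(-1.8562, 0.1775, 0.5278)
step 3: x0=(0.7750, -1.1272, 1.5625) x1=(-0.1873, -0.8529, 1.7583) x2=(-1.0958, -1.1638, 1.6862) x3=(-1.8943, 0.2012, 0.5217)
step 4: x0=(0.7320, -1.0840, 1.5582) x1=(-0.1356, -0.8523, 1.7407) x2=(-1.1169, -1.1739, 1.6545) x3=(-1.9323, 0.2248, 0.5157)
step 5: x0=(0.6894, -1.0410, 1.5538) x1=(-0.0863, -0.8522, 1.7230) x2=(-1.1362, -1.1834, 1.6230) x3=(-1.9703, 0.2484, 0.5097)
step 6: x0=(0.6964, -1.0101, 1.5386) x1=(-0.0624, -0.8470, 1.7102) x2=(-1.1540, -1.1924, 1.5916) x3=(-2.0083, 0.2720, 0.5037)
step 7: x0=(0.7833, -0.9964, 1.5053) x1=(-0.0779, -0.8341, 1.7059) x2=(-1.1705, -1.2010, 1.5603) x3=(-2.0462, 0.2956, 0.4978)
step 8: x0=(0.8737, -0.9835, 1.4711) x1=(-0.0966, -0.8213, 1.7017) x2=(-1.1859, -1.2091, 1.5291) x3=(-2.0842, 0.3191, 0.4918)
step 9: x0=(0.9595, -0.9697, 1.4380) x1=(-0.1144, -0.8093, 1.6969) x2=(-1.2001, -1.2169, 1.4981) x3=(-2.1221, 0.3426, 0.4859)
step 10: x0=(1.0416, -0.9555, 1.4058) x1=(-0.1318, -0.7981, 1.6914) x2=(-1.2132, -1.2242, 1.4673) x3=(-2.1600, 0.3661, 0.4800)
step 11: x0=(1.1213, -0.9409, 1.3742) x1=(-0.1494, -0.7876, 1.6853) x2=(-1.2253, -1.2311, 1.4367) x3=(-2.1979, 0.3896, 0.4742)
step 12: x0=(1.1995, -0.9261, 1.3429) x1=(-0.1674, -0.7776, 1.6788) x2=(-1.2365, -1.2376, 1.4063) x3=(-2.2358, 0.4130, 0.4683)
step 13: x0=(1.2768, -0.9112, 1.3119) x1=(-0.1861, -0.7681, 1.6719) x2=(-1.2467, -1.2436, 1.3761) x3=(-2.2736, 0.4364, 0.4624)
step 14: x0=(1.3534, -0.8963, 1.2810) x1=(-0.2057, -0.7592, 1.6646) x2=(-1.2560, -1.2493, 1.3462) x3=(-2.3115, 0.4598, 0.4566)
step 15: x0=(1.4296, -0.8814, 1.2502) x1=(-0.2262, -0.7507, 1.6569) x2=(-1.2644, -1.2544, 1.3165) x3=(-2.3493, 0.4832, 0.4507)
step 16: x0=(1.5056, -0.8664, 1.2194) x1=(-0.2476, -0.7429, 1.6489) x2=(-1.2719, -1.2592, 1.2871) x3=(-2.3871, 0.5066, 0.4449)
step 17: x0=(1.5813, -0.8514, 1.1888) x1=(-0.2700, -0.7355, 1.6405) x2=(-1.2786, -1.2635, 1.2580) x3=(-2.4249, 0.5300, 0.4391)
step 18: x0=(1.6569, -0.8364, 1.1581) x1=(-0.2934, -0.7287, 1.6316) x2=(-1.2843, -1.2673, 1.2293) x3=(-2.4627, 0.5533, 0.4333)
step 19: x0=(1.7325, -0.8214, 1.1275) x1=(-0.3178, -0.7225, 1.6223) x2=(-1.2893, -1.2707, 1.2009) x3=(-2.5005, 0.5766, 0.4275)
step 20: x0=(1.8079, -0.8064, 1.0968) x1=(-0.3433, -0.7169, 1.6125) x2=(-1.2933, -1.2735, 1.1728) x3=(-2.5383, 0.6000, 0.4217)
step 21: x0=(1.8833, -0.7914, 1.0662) x1=(-0.3698, -0.7119, 1.6023) x2=(-1.2965, -1.2759, 1.1452) x3=(-2.5761, 0.6233, 0.4159)
step 22: x0=(1.9587, -0.7765, 1.0356) x1=(-0.3973, -0.7075, 1.5914) x2=(-1.2988, -1.2776, 1.1180) x3=(-2.6139, 0.6466, 0.4101)
step 23: x0=(2.0341, -0.7615, 1.0050) x1=(-0.4260, -0.7039, 1.5800) x2=(-1.3002, -1.2788, 1.0913) x3=(-2.6516, 0.6699, 0.4043)
step 24: x0=(2.1094, -0.7465, 0.9744) x1=(-0.4559, -0.7010, 1.5680) x2=(-1.3006, -1.2793, 1.0651) x3=(-2.6894, 0.6932, 0.3985)
step 25: x0=(2.1847, -0.7315, 0.9438) x1=(-0.4870, -0.6990, 1.5552) x2=(-1.3000, -1.2792, 1.0396) x3=(-2.7271, 0.7165, 0.3927)
step 26: x0=(2.2600, -0.7165, 0.9133) x1=(-0.5193, -0.6979, 1.5416) x2=(-1.2984, -1.2783, 1.0146) x3=(-2.7649, 0.7397, 0.3869)
step 27: x0=(2.3353, -0.7015, 0.8827) x1=(-0.5529, -0.6977, 1.5271) x2=(-1.2957, -1.2766, 0.9905) x3=(-2.8026, 0.7630, 0.3812)
step 28: x0=(2.4106, -0.6865, 0.8521) x1=(-0.5879, -0.6986, 1.5116) x2=(-1.2918, -1.2740, 0.9671) x3=(-2.8403, 0.7863, 0.3754)
step 29: x0=(2.4859, -0.6715, 0.8215) x1=(-0.6244, -0.7007, 1.4950) x2=(-1.2868, -1.2704, 0.9446) x3=(-2.8781, 0.8095, 0.3696)
step 30: x0=(2.5611, -0.6565, 0.7909) x1=(-0.6623, -0.7040, 1.4772) x2=(-1.2806, -1.2658, 0.9231) x3=(-2.9158, 0.8328, 0.3638)
step 31: x0=(2.6364, -0.6415, 0.7603) x1=(-0.7015, -0.7086, 1.4582) x2=(-1.2733, -1.2602, 0.9027) x3=(-2.9535, 0.8560, 0.3581)
step 32: x0=(2.7117, -0.6265, 0.7298) x1=(-0.7419, -0.7142, 1.4381) x2=(-1.2651, -1.2537, 0.8831) x3=(-2.9912, 0.8792, 0.3523)
step 33: x0=(2.7869, -0.6115, 0.6992) x1=(-0.7827, -0.7203, 1.4176) x2=(-1.2565, -1.2468, 0.8639) x3=(-3.0289, 0.9025, 0.3465)
step 34: x0=(2.8622, -0.5965, 0.6686) x1=(-0.8226, -0.7253, 1.3981) x2=(-1.2487, -1.2408, 0.8438) x3=(-3.0666, 0.9257, 0.3408)
step 35: x0=(2.9375, -0.5815, 0.6380) x1=(-0.8593, -0.7266, 1.3827) x2=(-1.2434, -1.2378, 0.8204) x3=(-3.1043, 0.9490, 0.3350)
step 36: x0=(3.0127, -0.5665, 0.6074) x1=(-0.8914, -0.7217, 1.3741) x2=(-1.2420, -1.2400, 0.7913) x3=(-3.1420, 0.9722, 0.3292)
step 37: x0=(3.0880, -0.5515, 0.5768) x1=(-0.9197, -0.7110, 1.3719) x2=(-1.2438, -1.2469, 0.7570) x3=(-3.1797, 0.9954, 0.3235)
step 38: x0=(3.1633, -0.5365, 0.5463) x1=(-0.9462, -0.6976, 1.3730) x2=(-1.2469, -1.2561, 0.7199) x3=(-3.2174, 1.0186, 0.3177)
step 39: x0=(3.2385, -0.5215, 0.5157) x1=(-0.9725, -0.6836, 1.3746) x2=(-1.2503, -1.2657, 0.6825) x3=(-3.2551, 1.0419, 0.3120)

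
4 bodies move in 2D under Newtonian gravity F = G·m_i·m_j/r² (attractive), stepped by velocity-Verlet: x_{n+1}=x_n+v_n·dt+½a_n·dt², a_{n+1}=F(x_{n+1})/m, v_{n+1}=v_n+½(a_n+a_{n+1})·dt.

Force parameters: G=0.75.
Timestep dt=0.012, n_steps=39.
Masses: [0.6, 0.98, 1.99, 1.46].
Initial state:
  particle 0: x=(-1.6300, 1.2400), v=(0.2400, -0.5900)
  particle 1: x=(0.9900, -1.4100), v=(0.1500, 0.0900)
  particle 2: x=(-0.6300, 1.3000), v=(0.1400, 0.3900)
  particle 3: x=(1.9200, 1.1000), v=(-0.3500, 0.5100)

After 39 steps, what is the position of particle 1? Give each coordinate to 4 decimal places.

(1.0545, -1.3359)

step 0: x0=(-1.6300, 1.2400) x1=(0.9900, -1.4100) x2=(-0.6300, 1.3000) x3=(1.9200, 1.1000)
step 1: x0=(-1.6270, 1.2329) x1=(0.9918, -1.4089) x2=(-0.6283, 1.3047) x3=(1.9158, 1.1061)
step 2: x0=(-1.6238, 1.2259) x1=(0.9936, -1.4078) x2=(-0.6267, 1.3093) x3=(1.9115, 1.1122)
step 3: x0=(-1.6203, 1.2188) x1=(0.9954, -1.4066) x2=(-0.6251, 1.3140) x3=(1.9072, 1.1183)
step 4: x0=(-1.6166, 1.2118) x1=(0.9971, -1.4053) x2=(-0.6236, 1.3186) x3=(1.9029, 1.1244)
step 5: x0=(-1.6127, 1.2047) x1=(0.9989, -1.4041) x2=(-0.6220, 1.3232) x3=(1.8985, 1.1305)
step 6: x0=(-1.6085, 1.1977) x1=(1.0007, -1.4028) x2=(-0.6205, 1.3278) x3=(1.8940, 1.1365)
step 7: x0=(-1.6042, 1.1908) x1=(1.0024, -1.4014) x2=(-0.6191, 1.3324) x3=(1.8895, 1.1426)
step 8: x0=(-1.5995, 1.1838) x1=(1.0042, -1.4000) x2=(-0.6177, 1.3369) x3=(1.8850, 1.1486)
step 9: x0=(-1.5947, 1.1769) x1=(1.0059, -1.3986) x2=(-0.6163, 1.3414) x3=(1.8804, 1.1546)
step 10: x0=(-1.5896, 1.1700) x1=(1.0077, -1.3971) x2=(-0.6149, 1.3459) x3=(1.8758, 1.1606)
step 11: x0=(-1.5843, 1.1631) x1=(1.0094, -1.3956) x2=(-0.6136, 1.3504) x3=(1.8712, 1.1666)
step 12: x0=(-1.5787, 1.1563) x1=(1.0111, -1.3940) x2=(-0.6123, 1.3549) x3=(1.8665, 1.1726)
step 13: x0=(-1.5729, 1.1495) x1=(1.0128, -1.3924) x2=(-0.6111, 1.3593) x3=(1.8617, 1.1786)
step 14: x0=(-1.5669, 1.1427) x1=(1.0145, -1.3907) x2=(-0.6099, 1.3637) x3=(1.8569, 1.1846)
step 15: x0=(-1.5606, 1.1360) x1=(1.0162, -1.3890) x2=(-0.6087, 1.3681) x3=(1.8521, 1.1905)
step 16: x0=(-1.5541, 1.1294) x1=(1.0179, -1.3873) x2=(-0.6076, 1.3725) x3=(1.8472, 1.1965)
step 17: x0=(-1.5474, 1.1228) x1=(1.0196, -1.3855) x2=(-0.6065, 1.3768) x3=(1.8423, 1.2024)
step 18: x0=(-1.5404, 1.1162) x1=(1.0213, -1.3837) x2=(-0.6054, 1.3811) x3=(1.8373, 1.2084)
step 19: x0=(-1.5332, 1.1097) x1=(1.0229, -1.3819) x2=(-0.6043, 1.3854) x3=(1.8323, 1.2143)
step 20: x0=(-1.5257, 1.1033) x1=(1.0246, -1.3800) x2=(-0.6033, 1.3896) x3=(1.8272, 1.2202)
step 21: x0=(-1.5180, 1.0969) x1=(1.0262, -1.3780) x2=(-0.6024, 1.3938) x3=(1.8221, 1.2261)
step 22: x0=(-1.5101, 1.0906) x1=(1.0279, -1.3760) x2=(-0.6014, 1.3980) x3=(1.8169, 1.2319)
step 23: x0=(-1.5019, 1.0844) x1=(1.0295, -1.3740) x2=(-0.6005, 1.4021) x3=(1.8117, 1.2378)
step 24: x0=(-1.4935, 1.0782) x1=(1.0311, -1.3719) x2=(-0.5997, 1.4062) x3=(1.8065, 1.2437)
step 25: x0=(-1.4848, 1.0721) x1=(1.0328, -1.3698) x2=(-0.5988, 1.4103) x3=(1.8012, 1.2495)
step 26: x0=(-1.4759, 1.0661) x1=(1.0344, -1.3677) x2=(-0.5980, 1.4144) x3=(1.7958, 1.2553)
step 27: x0=(-1.4667, 1.0602) x1=(1.0360, -1.3655) x2=(-0.5973, 1.4184) x3=(1.7904, 1.2612)
step 28: x0=(-1.4573, 1.0544) x1=(1.0376, -1.3632) x2=(-0.5965, 1.4223) x3=(1.7850, 1.2670)
step 29: x0=(-1.4477, 1.0486) x1=(1.0391, -1.3610) x2=(-0.5959, 1.4262) x3=(1.7795, 1.2728)
step 30: x0=(-1.4378, 1.0430) x1=(1.0407, -1.3586) x2=(-0.5952, 1.4301) x3=(1.7740, 1.2786)
step 31: x0=(-1.4277, 1.0374) x1=(1.0423, -1.3563) x2=(-0.5946, 1.4340) x3=(1.7684, 1.2843)
step 32: x0=(-1.4173, 1.0320) x1=(1.0438, -1.3539) x2=(-0.5940, 1.4378) x3=(1.7628, 1.2901)
step 33: x0=(-1.4066, 1.0267) x1=(1.0454, -1.3514) x2=(-0.5934, 1.4415) x3=(1.7571, 1.2959)
step 34: x0=(-1.3957, 1.0214) x1=(1.0469, -1.3489) x2=(-0.5929, 1.4452) x3=(1.7514, 1.3016)
step 35: x0=(-1.3846, 1.0163) x1=(1.0485, -1.3464) x2=(-0.5925, 1.4489) x3=(1.7456, 1.3073)
step 36: x0=(-1.3732, 1.0113) x1=(1.0500, -1.3438) x2=(-0.5920, 1.4525) x3=(1.7398, 1.3130)
step 37: x0=(-1.3615, 1.0065) x1=(1.0515, -1.3412) x2=(-0.5916, 1.4560) x3=(1.7339, 1.3187)
step 38: x0=(-1.3496, 1.0017) x1=(1.0530, -1.3386) x2=(-0.5912, 1.4596) x3=(1.7279, 1.3244)
step 39: x0=(-1.3374, 0.9971) x1=(1.0545, -1.3359) x2=(-0.5909, 1.4630) x3=(1.7220, 1.3301)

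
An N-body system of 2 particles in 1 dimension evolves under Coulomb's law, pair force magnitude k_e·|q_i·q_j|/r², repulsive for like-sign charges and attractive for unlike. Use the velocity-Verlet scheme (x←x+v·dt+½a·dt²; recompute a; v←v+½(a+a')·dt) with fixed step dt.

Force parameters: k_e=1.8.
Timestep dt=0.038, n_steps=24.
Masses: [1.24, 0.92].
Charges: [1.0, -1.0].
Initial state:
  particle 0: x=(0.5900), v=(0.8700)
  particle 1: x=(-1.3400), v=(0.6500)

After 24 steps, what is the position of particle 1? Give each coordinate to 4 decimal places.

(-0.5296)

step 0: x0=(0.5900) x1=(-1.3400)
step 1: x0=(0.6228) x1=(-1.3149)
step 2: x0=(0.6550) x1=(-1.2891)
step 3: x0=(0.6867) x1=(-1.2625)
step 4: x0=(0.7178) x1=(-1.2352)
step 5: x0=(0.7483) x1=(-1.2071)
step 6: x0=(0.7784) x1=(-1.1783)
step 7: x0=(0.8078) x1=(-1.1488)
step 8: x0=(0.8367) x1=(-1.1185)
step 9: x0=(0.8651) x1=(-1.0875)
step 10: x0=(0.8929) x1=(-1.0557)
step 11: x0=(0.9202) x1=(-1.0232)
step 12: x0=(0.9469) x1=(-0.9900)
step 13: x0=(0.9731) x1=(-0.9560)
step 14: x0=(0.9987) x1=(-0.9212)
step 15: x0=(1.0237) x1=(-0.8857)
step 16: x0=(1.0482) x1=(-0.8494)
step 17: x0=(1.0720) x1=(-0.8123)
step 18: x0=(1.0953) x1=(-0.7744)
step 19: x0=(1.1180) x1=(-0.7357)
step 20: x0=(1.1401) x1=(-0.6962)
step 21: x0=(1.1615) x1=(-0.6558)
step 22: x0=(1.1823) x1=(-0.6146)
step 23: x0=(1.2025) x1=(-0.5726)
step 24: x0=(1.2220) x1=(-0.5296)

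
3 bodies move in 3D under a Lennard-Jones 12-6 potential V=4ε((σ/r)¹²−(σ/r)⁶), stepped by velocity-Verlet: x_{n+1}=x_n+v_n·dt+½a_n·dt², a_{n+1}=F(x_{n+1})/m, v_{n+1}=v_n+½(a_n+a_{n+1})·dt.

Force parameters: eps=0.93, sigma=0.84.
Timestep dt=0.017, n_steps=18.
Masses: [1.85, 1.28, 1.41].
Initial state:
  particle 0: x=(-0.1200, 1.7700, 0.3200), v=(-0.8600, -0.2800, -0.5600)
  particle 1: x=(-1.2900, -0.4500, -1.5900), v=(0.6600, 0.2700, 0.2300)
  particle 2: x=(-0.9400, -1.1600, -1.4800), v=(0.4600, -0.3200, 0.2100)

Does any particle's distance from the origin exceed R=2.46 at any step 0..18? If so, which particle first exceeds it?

no

step 0: x0=(-0.1200, 1.7700, 0.3200) x1=(-1.2900, -0.4500, -1.5900) x2=(-0.9400, -1.1600, -1.4800)
step 1: x0=(-0.1346, 1.7652, 0.3105) x1=(-1.2819, -0.4390, -1.5871) x2=(-0.9293, -1.1713, -1.4755)
step 2: x0=(-0.1492, 1.7605, 0.3010) x1=(-1.2778, -0.4198, -1.5854) x2=(-0.9150, -1.1900, -1.4699)
step 3: x0=(-0.1639, 1.7557, 0.2914) x1=(-1.2754, -0.3971, -1.5843) x2=(-0.8993, -1.2119, -1.4638)
step 4: x0=(-0.1785, 1.7510, 0.2819) x1=(-1.2733, -0.3735, -1.5833) x2=(-0.8831, -1.2345, -1.4576)
step 5: x0=(-0.1931, 1.7462, 0.2724) x1=(-1.2712, -0.3501, -1.5822) x2=(-0.8671, -1.2570, -1.4515)
step 6: x0=(-0.2077, 1.7414, 0.2629) x1=(-1.2688, -0.3272, -1.5811) x2=(-0.8512, -1.2791, -1.4454)
step 7: x0=(-0.2223, 1.7367, 0.2534) x1=(-1.2662, -0.3048, -1.5799) x2=(-0.8355, -1.3007, -1.4393)
step 8: x0=(-0.2370, 1.7319, 0.2438) x1=(-1.2634, -0.2830, -1.5787) x2=(-0.8201, -1.3218, -1.4333)
step 9: x0=(-0.2516, 1.7271, 0.2343) x1=(-1.2604, -0.2615, -1.5773) x2=(-0.8048, -1.3425, -1.4274)
step 10: x0=(-0.2662, 1.7224, 0.2248) x1=(-1.2573, -0.2405, -1.5760) x2=(-0.7897, -1.3629, -1.4215)
step 11: x0=(-0.2808, 1.7176, 0.2153) x1=(-1.2540, -0.2197, -1.5745) x2=(-0.7746, -1.3830, -1.4157)
step 12: x0=(-0.2955, 1.7128, 0.2057) x1=(-1.2506, -0.1992, -1.5731) x2=(-0.7597, -1.4029, -1.4099)
step 13: x0=(-0.3101, 1.7081, 0.1962) x1=(-1.2471, -0.1789, -1.5716) x2=(-0.7449, -1.4226, -1.4041)
step 14: x0=(-0.3247, 1.7033, 0.1867) x1=(-1.2435, -0.1588, -1.5701) x2=(-0.7301, -1.4421, -1.3983)
step 15: x0=(-0.3393, 1.6985, 0.1771) x1=(-1.2399, -0.1388, -1.5686) x2=(-0.7153, -1.4615, -1.3926)
step 16: x0=(-0.3540, 1.6938, 0.1676) x1=(-1.2363, -0.1190, -1.5670) x2=(-0.7006, -1.4808, -1.3869)
step 17: x0=(-0.3686, 1.6890, 0.1581) x1=(-1.2326, -0.0992, -1.5655) x2=(-0.6860, -1.5000, -1.3812)
step 18: x0=(-0.3832, 1.6842, 0.1486) x1=(-1.2289, -0.0795, -1.5639) x2=(-0.6714, -1.5191, -1.3755)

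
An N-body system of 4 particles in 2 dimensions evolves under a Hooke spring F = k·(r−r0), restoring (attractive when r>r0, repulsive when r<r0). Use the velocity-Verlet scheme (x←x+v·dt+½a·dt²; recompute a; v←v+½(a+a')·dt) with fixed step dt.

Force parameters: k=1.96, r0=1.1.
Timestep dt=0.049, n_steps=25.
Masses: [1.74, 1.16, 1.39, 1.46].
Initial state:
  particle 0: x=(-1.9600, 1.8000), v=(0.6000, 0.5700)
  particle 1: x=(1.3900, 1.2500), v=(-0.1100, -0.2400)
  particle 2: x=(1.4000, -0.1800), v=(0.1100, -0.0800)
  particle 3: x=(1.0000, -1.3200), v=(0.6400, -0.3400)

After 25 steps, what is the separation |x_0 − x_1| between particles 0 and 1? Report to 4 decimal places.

2.5401

step 0: x0=(-1.9600, 1.8000) x1=(1.3900, 1.2500) x2=(1.4000, -0.1800) x3=(1.0000, -1.3200)
step 1: x0=(-1.9213, 1.8224) x1=(1.3796, 1.2353) x2=(1.4012, -0.1811) x3=(1.0282, -1.3304)
step 2: x0=(-1.8642, 1.8334) x1=(1.3593, 1.2150) x2=(1.3943, -0.1767) x3=(1.0501, -1.3281)
step 3: x0=(-1.7892, 1.8331) x1=(1.3297, 1.1892) x2=(1.3794, -0.1667) x3=(1.0657, -1.3132)
step 4: x0=(-1.6969, 1.8216) x1=(1.2913, 1.1584) x2=(1.3567, -0.1514) x3=(1.0750, -1.2860)
step 5: x0=(-1.5881, 1.7990) x1=(1.2446, 1.1230) x2=(1.3268, -0.1309) x3=(1.0782, -1.2469)
step 6: x0=(-1.4639, 1.7656) x1=(1.1904, 1.0835) x2=(1.2901, -0.1056) x3=(1.0754, -1.1963)
step 7: x0=(-1.3255, 1.7221) x1=(1.1297, 1.0405) x2=(1.2470, -0.0757) x3=(1.0670, -1.1351)
step 8: x0=(-1.1742, 1.6689) x1=(1.0631, 0.9946) x2=(1.1983, -0.0417) x3=(1.0532, -1.0640)
step 9: x0=(-1.0116, 1.6067) x1=(0.9917, 0.9465) x2=(1.1447, -0.0041) x3=(1.0344, -0.9840)
step 10: x0=(-0.8392, 1.5364) x1=(0.9163, 0.8968) x2=(1.0869, 0.0366) x3=(1.0112, -0.8960)
step 11: x0=(-0.6588, 1.4590) x1=(0.8380, 0.8463) x2=(1.0256, 0.0800) x3=(0.9840, -0.8014)
step 12: x0=(-0.4722, 1.3755) x1=(0.7577, 0.7956) x2=(0.9619, 0.1254) x3=(0.9534, -0.7013)
step 13: x0=(-0.2812, 1.2871) x1=(0.6762, 0.7452) x2=(0.8965, 0.1722) x3=(0.9200, -0.5969)
step 14: x0=(-0.0875, 1.1952) x1=(0.5941, 0.6956) x2=(0.8303, 0.2199) x3=(0.8845, -0.4897)
step 15: x0=(0.1073, 1.1012) x1=(0.5120, 0.6470) x2=(0.7644, 0.2676) x3=(0.8476, -0.3810)
step 16: x0=(0.3018, 1.0070) x1=(0.4297, 0.5991) x2=(0.6996, 0.3150) x3=(0.8102, -0.2722)
step 17: x0=(0.4956, 0.9145) x1=(0.3460, 0.5513) x2=(0.6366, 0.3614) x3=(0.7729, -0.1646)
step 18: x0=(0.6898, 0.8251) x1=(0.2582, 0.5034) x2=(0.5757, 0.4065) x3=(0.7365, -0.0594)
step 19: x0=(0.8856, 0.7389) x1=(0.1645, 0.4562) x2=(0.5160, 0.4506) x3=(0.7016, 0.0423)
step 20: x0=(1.0839, 0.6551) x1=(0.0653, 0.4096) x2=(0.4563, 0.4954) x3=(0.6682, 0.1401)
step 21: x0=(1.2843, 0.5726) x1=(-0.0386, 0.3631) x2=(0.3962, 0.5423) x3=(0.6364, 0.2344)
step 22: x0=(1.4854, 0.4904) x1=(-0.1455, 0.3161) x2=(0.3359, 0.5919) x3=(0.6063, 0.3260)
step 23: x0=(1.6856, 0.4082) x1=(-0.2536, 0.2682) x2=(0.2756, 0.6441) x3=(0.5783, 0.4159)
step 24: x0=(1.8825, 0.3260) x1=(-0.3607, 0.2192) x2=(0.2158, 0.6984) x3=(0.5530, 0.5046)
step 25: x0=(2.0741, 0.2440) x1=(-0.4649, 0.1695) x2=(0.1567, 0.7543) x3=(0.5309, 0.5921)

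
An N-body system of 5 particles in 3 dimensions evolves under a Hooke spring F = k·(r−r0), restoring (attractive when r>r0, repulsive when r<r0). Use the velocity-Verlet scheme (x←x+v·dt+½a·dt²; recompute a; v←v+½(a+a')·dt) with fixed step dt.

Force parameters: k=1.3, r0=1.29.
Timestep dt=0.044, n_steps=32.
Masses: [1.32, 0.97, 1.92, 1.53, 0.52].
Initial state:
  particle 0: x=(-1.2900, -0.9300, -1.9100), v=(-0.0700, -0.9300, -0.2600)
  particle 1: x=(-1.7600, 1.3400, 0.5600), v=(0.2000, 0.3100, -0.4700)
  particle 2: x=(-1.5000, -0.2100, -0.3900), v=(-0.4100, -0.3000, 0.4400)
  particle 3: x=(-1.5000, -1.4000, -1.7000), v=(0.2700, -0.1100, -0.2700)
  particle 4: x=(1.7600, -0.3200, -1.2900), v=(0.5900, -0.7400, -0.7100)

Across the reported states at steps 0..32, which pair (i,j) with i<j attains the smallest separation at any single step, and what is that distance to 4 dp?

pair (0,3), distance 0.3145

step 0: x0=(-1.2900, -0.9300, -1.9100) x1=(-1.7600, 1.3400, 0.5600) x2=(-1.5000, -0.2100, -0.3900) x3=(-1.5000, -1.4000, -1.7000) x4=(1.7600, -0.3200, -1.2900)
step 1: x0=(-1.2914, -0.9685, -1.9195) x1=(-1.7473, 1.3474, 0.5334) x2=(-1.5167, -0.2233, -0.3713) x3=(-1.4868, -1.4031, -1.7100) x4=(1.7658, -0.3521, -1.3183)
step 2: x0=(-1.2895, -1.0019, -1.9253) x1=(-1.7269, 1.3423, 0.4951) x2=(-1.5308, -0.2367, -0.3540) x3=(-1.4710, -1.4027, -1.7161) x4=(1.7311, -0.3830, -1.3403)
step 3: x0=(-1.2842, -1.0303, -1.9275) x1=(-1.6989, 1.3246, 0.4453) x2=(-1.5422, -0.2504, -0.3383) x3=(-1.4528, -1.3990, -1.7182) x4=(1.6568, -0.4124, -1.3560)
step 4: x0=(-1.2757, -1.0534, -1.9261) x1=(-1.6638, 1.2944, 0.3844) x2=(-1.5509, -0.2643, -0.3242) x3=(-1.4322, -1.3921, -1.7166) x4=(1.5443, -0.4402, -1.3652)
step 5: x0=(-1.2642, -1.0715, -1.9213) x1=(-1.6219, 1.2521, 0.3129) x2=(-1.5570, -0.2786, -0.3118) x3=(-1.4096, -1.3821, -1.7111) x4=(1.3959, -0.4661, -1.3682)
step 6: x0=(-1.2500, -1.0845, -1.9134) x1=(-1.5738, 1.1982, 0.2314) x2=(-1.5607, -0.2934, -0.3012) x3=(-1.3852, -1.3691, -1.7018) x4=(1.2149, -0.4900, -1.3651)
step 7: x0=(-1.2333, -1.0927, -1.9026) x1=(-1.5203, 1.1332, 0.1407) x2=(-1.5622, -0.3085, -0.2923) x3=(-1.3592, -1.3536, -1.6889) x4=(1.0048, -0.5118, -1.3563)
step 8: x0=(-1.2145, -1.0961, -1.8893) x1=(-1.4621, 1.0580, 0.0416) x2=(-1.5617, -0.3243, -0.2852) x3=(-1.3322, -1.3356, -1.6724) x4=(0.7700, -0.5315, -1.3423)
step 9: x0=(-1.1941, -1.0952, -1.8738) x1=(-1.4000, 0.9734, -0.0649) x2=(-1.5594, -0.3406, -0.2799) x3=(-1.3044, -1.3155, -1.6525) x4=(0.5150, -0.5490, -1.3236)
step 10: x0=(-1.1725, -1.0903, -1.8564) x1=(-1.3349, 0.8806, -0.1779) x2=(-1.5557, -0.3575, -0.2761) x3=(-1.2763, -1.2936, -1.6295) x4=(0.2450, -0.5643, -1.3008)
step 11: x0=(-1.1500, -1.0817, -1.8377) x1=(-1.2676, 0.7806, -0.2963) x2=(-1.5508, -0.3752, -0.2739) x3=(-1.2482, -1.2702, -1.6034) x4=(-0.0352, -0.5773, -1.2745)
step 12: x0=(-1.1272, -1.0699, -1.8182) x1=(-1.1988, 0.6749, -0.4192) x2=(-1.5452, -0.3935, -0.2729) x3=(-1.2205, -1.2458, -1.5747) x4=(-0.3205, -0.5879, -1.2452)
step 13: x0=(-1.1044, -1.0555, -1.7984) x1=(-1.1293, 0.5646, -0.5455) x2=(-1.5392, -0.4125, -0.2730) x3=(-1.1935, -1.2208, -1.5436) x4=(-0.6070, -0.5961, -1.2135)
step 14: x0=(-1.0818, -1.0391, -1.7790) x1=(-1.0594, 0.4512, -0.6743) x2=(-1.5330, -0.4322, -0.2739) x3=(-1.1675, -1.1957, -1.5104) x4=(-0.8916, -0.6014, -1.1793)
step 15: x0=(-1.0590, -1.0212, -1.7606) x1=(-0.9895, 0.3360, -0.8046) x2=(-1.5268, -0.4523, -0.2752) x3=(-1.1422, -1.1712, -1.4757) x4=(-1.1740, -0.6038, -1.1428)
step 16: x0=(-1.0358, -1.0022, -1.7435) x1=(-0.9193, 0.2202, -0.9359) x2=(-1.5207, -0.4729, -0.2765) x3=(-1.1173, -1.1475, -1.4396) x4=(-1.4567, -0.6035, -1.1046)
step 17: x0=(-1.0120, -0.9824, -1.7279) x1=(-0.8486, 0.1045, -1.0678) x2=(-1.5146, -0.4937, -0.2776) x3=(-1.0923, -1.1249, -1.4024) x4=(-1.7422, -0.6017, -1.0660)
step 18: x0=(-0.9877, -0.9619, -1.7136) x1=(-0.7774, -0.0109, -1.1998) x2=(-1.5082, -0.5146, -0.2786) x3=(-1.0672, -1.1032, -1.3639) x4=(-2.0310, -0.5992, -1.0281)
step 19: x0=(-0.9632, -0.9408, -1.7005) x1=(-0.7063, -0.1256, -1.3315) x2=(-1.5015, -0.5357, -0.2795) x3=(-1.0423, -1.0823, -1.3242) x4=(-2.3210, -0.5963, -0.9915)
step 20: x0=(-0.9393, -0.9196, -1.6884) x1=(-0.6359, -0.2391, -1.4625) x2=(-1.4943, -0.5568, -0.2806) x3=(-1.0180, -1.0623, -1.2831) x4=(-2.6081, -0.5934, -0.9567)
step 21: x0=(-0.9166, -0.8983, -1.6773) x1=(-0.5667, -0.3512, -1.5923) x2=(-1.4870, -0.5778, -0.2822) x3=(-0.9948, -1.0432, -1.2406) x4=(-2.8873, -0.5908, -0.9243)
step 22: x0=(-0.8960, -0.8773, -1.6668) x1=(-0.4995, -0.4614, -1.7208) x2=(-1.4796, -0.5988, -0.2845) x3=(-0.9731, -1.0248, -1.1965) x4=(-3.1532, -0.5891, -0.8948)
step 23: x0=(-0.8782, -0.8564, -1.6565) x1=(-0.4349, -0.5699, -1.8480) x2=(-1.4725, -0.6198, -0.2876) x3=(-0.9534, -1.0071, -1.1509) x4=(-3.4004, -0.5886, -0.8691)
step 24: x0=(-0.8640, -0.8355, -1.6460) x1=(-0.3737, -0.6772, -1.9736) x2=(-1.4659, -0.6406, -0.2916) x3=(-0.9358, -0.9896, -1.1037) x4=(-3.6239, -0.5897, -0.8477)
step 25: x0=(-0.8537, -0.8143, -1.6348) x1=(-0.3170, -0.7837, -2.0973) x2=(-1.4600, -0.6613, -0.2967) x3=(-0.9208, -0.9725, -1.0552) x4=(-3.8188, -0.5928, -0.8313)
step 26: x0=(-0.8475, -0.7925, -1.6230) x1=(-0.2663, -0.8897, -2.2181) x2=(-1.4551, -0.6820, -0.3030) x3=(-0.9083, -0.9554, -1.0058) x4=(-3.9812, -0.5984, -0.8207)
step 27: x0=(-0.8455, -0.7700, -1.6106) x1=(-0.2226, -0.9950, -2.3349) x2=(-1.4513, -0.7026, -0.3105) x3=(-0.8984, -0.9384, -0.9557) x4=(-4.1075, -0.6067, -0.8162)
step 28: x0=(-0.8478, -0.7469, -1.5977) x1=(-0.1872, -1.0995, -2.4467) x2=(-1.4489, -0.7232, -0.3194) x3=(-0.8912, -0.9216, -0.9053) x4=(-4.1949, -0.6180, -0.8183)
step 29: x0=(-0.8542, -0.7233, -1.5844) x1=(-0.1609, -1.2026, -2.5521) x2=(-1.4480, -0.7438, -0.3297) x3=(-0.8866, -0.9049, -0.8551) x4=(-4.2417, -0.6325, -0.8273)
step 30: x0=(-0.8648, -0.6993, -1.5711) x1=(-0.1444, -1.3039, -2.6500) x2=(-1.4487, -0.7645, -0.3415) x3=(-0.8844, -0.8885, -0.8055) x4=(-4.2468, -0.6504, -0.8432)
step 31: x0=(-0.8793, -0.6752, -1.5579) x1=(-0.1382, -1.4026, -2.7395) x2=(-1.4509, -0.7854, -0.3549) x3=(-0.8846, -0.8724, -0.7567) x4=(-4.2099, -0.6717, -0.8662)
step 32: x0=(-0.8975, -0.6511, -1.5451) x1=(-0.1425, -1.4983, -2.8195) x2=(-1.4548, -0.8065, -0.3699) x3=(-0.8868, -0.8568, -0.7092) x4=(-4.1318, -0.6964, -0.8961)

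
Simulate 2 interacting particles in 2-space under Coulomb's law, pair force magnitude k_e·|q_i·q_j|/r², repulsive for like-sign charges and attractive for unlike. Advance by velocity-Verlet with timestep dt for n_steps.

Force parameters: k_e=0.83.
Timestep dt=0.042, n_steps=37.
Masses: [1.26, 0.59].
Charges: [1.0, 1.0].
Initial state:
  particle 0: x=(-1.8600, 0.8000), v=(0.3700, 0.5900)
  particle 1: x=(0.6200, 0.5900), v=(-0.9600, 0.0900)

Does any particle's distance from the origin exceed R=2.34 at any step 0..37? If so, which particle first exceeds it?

no

step 0: x0=(-1.8600, 0.8000) x1=(0.6200, 0.5900)
step 1: x0=(-1.8446, 0.8248) x1=(0.5799, 0.5938)
step 2: x0=(-1.8293, 0.8496) x1=(0.5402, 0.5975)
step 3: x0=(-1.8143, 0.8744) x1=(0.5009, 0.6012)
step 4: x0=(-1.7994, 0.8993) x1=(0.4621, 0.6048)
step 5: x0=(-1.7848, 0.9242) x1=(0.4237, 0.6083)
step 6: x0=(-1.7704, 0.9491) x1=(0.3859, 0.6118)
step 7: x0=(-1.7563, 0.9740) x1=(0.3486, 0.6153)
step 8: x0=(-1.7424, 0.9990) x1=(0.3118, 0.6186)
step 9: x0=(-1.7288, 1.0241) x1=(0.2755, 0.6218)
step 10: x0=(-1.7154, 1.0492) x1=(0.2399, 0.6249)
step 11: x0=(-1.7023, 1.0743) x1=(0.2048, 0.6279)
step 12: x0=(-1.6896, 1.0996) x1=(0.1704, 0.6307)
step 13: x0=(-1.6771, 1.1249) x1=(0.1366, 0.6333)
step 14: x0=(-1.6649, 1.1503) x1=(0.1035, 0.6358)
step 15: x0=(-1.6531, 1.1757) x1=(0.0712, 0.6381)
step 16: x0=(-1.6416, 1.2013) x1=(0.0395, 0.6401)
step 17: x0=(-1.6305, 1.2270) x1=(0.0086, 0.6419)
step 18: x0=(-1.6197, 1.2529) x1=(-0.0216, 0.6434)
step 19: x0=(-1.6093, 1.2789) x1=(-0.0509, 0.6446)
step 20: x0=(-1.5993, 1.3050) x1=(-0.0794, 0.6455)
step 21: x0=(-1.5897, 1.3313) x1=(-0.1071, 0.6460)
step 22: x0=(-1.5804, 1.3578) x1=(-0.1340, 0.6462)
step 23: x0=(-1.5716, 1.3845) x1=(-0.1600, 0.6459)
step 24: x0=(-1.5631, 1.4114) x1=(-0.1851, 0.6451)
step 25: x0=(-1.5551, 1.4385) x1=(-0.2094, 0.6439)
step 26: x0=(-1.5475, 1.4659) x1=(-0.2328, 0.6422)
step 27: x0=(-1.5403, 1.4935) x1=(-0.2553, 0.6399)
step 28: x0=(-1.5335, 1.5214) x1=(-0.2770, 0.6370)
step 29: x0=(-1.5271, 1.5496) x1=(-0.2978, 0.6335)
step 30: x0=(-1.5211, 1.5780) x1=(-0.3177, 0.6294)
step 31: x0=(-1.5155, 1.6068) x1=(-0.3368, 0.6247)
step 32: x0=(-1.5103, 1.6359) x1=(-0.3551, 0.6192)
step 33: x0=(-1.5054, 1.6653) x1=(-0.3726, 0.6131)
step 34: x0=(-1.5009, 1.6951) x1=(-0.3894, 0.6063)
step 35: x0=(-1.4968, 1.7252) x1=(-0.4054, 0.5987)
step 36: x0=(-1.4929, 1.7556) x1=(-0.4207, 0.5904)
step 37: x0=(-1.4894, 1.7864) x1=(-0.4354, 0.5814)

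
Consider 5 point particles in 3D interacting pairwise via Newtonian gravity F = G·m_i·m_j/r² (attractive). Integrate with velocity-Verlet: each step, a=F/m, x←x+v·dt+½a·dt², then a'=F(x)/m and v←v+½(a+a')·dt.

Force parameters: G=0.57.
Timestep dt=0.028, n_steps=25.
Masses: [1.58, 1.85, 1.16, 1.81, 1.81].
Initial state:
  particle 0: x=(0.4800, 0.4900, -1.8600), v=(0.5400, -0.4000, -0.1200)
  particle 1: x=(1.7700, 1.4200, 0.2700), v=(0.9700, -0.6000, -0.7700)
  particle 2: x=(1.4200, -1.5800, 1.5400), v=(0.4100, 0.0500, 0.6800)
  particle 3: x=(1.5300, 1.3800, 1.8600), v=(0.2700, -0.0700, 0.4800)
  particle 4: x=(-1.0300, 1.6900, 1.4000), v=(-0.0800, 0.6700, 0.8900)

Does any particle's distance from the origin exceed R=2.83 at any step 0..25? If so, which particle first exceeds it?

yes, particle 3

step 0: x0=(0.4800, 0.4900, -1.8600) x1=(1.7700, 1.4200, 0.2700) x2=(1.4200, -1.5800, 1.5400) x3=(1.5300, 1.3800, 1.8600) x4=(-1.0300, 1.6900, 1.4000)
step 1: x0=(0.4951, 0.4788, -1.8633) x1=(1.7971, 1.4032, 0.2486) x2=(1.4315, -1.5785, 1.5590) x3=(1.5375, 1.3780, 1.8732) x4=(-1.0321, 1.7087, 1.4249)
step 2: x0=(0.5104, 0.4677, -1.8663) x1=(1.8240, 1.3862, 0.2274) x2=(1.4429, -1.5768, 1.5780) x3=(1.5450, 1.3760, 1.8861) x4=(-1.0340, 1.7274, 1.4497)
step 3: x0=(0.5256, 0.4566, -1.8691) x1=(1.8507, 1.3693, 0.2065) x2=(1.4543, -1.5748, 1.5969) x3=(1.5523, 1.3739, 1.8986) x4=(-1.0357, 1.7460, 1.4745)
step 4: x0=(0.5409, 0.4456, -1.8717) x1=(1.8772, 1.3522, 0.1859) x2=(1.4657, -1.5726, 1.6157) x3=(1.5596, 1.3718, 1.9108) x4=(-1.0371, 1.7645, 1.4993)
step 5: x0=(0.5563, 0.4347, -1.8741) x1=(1.9036, 1.3351, 0.1654) x2=(1.4771, -1.5703, 1.6345) x3=(1.5668, 1.3696, 1.9227) x4=(-1.0383, 1.7830, 1.5239)
step 6: x0=(0.5718, 0.4238, -1.8763) x1=(1.9297, 1.3179, 0.1452) x2=(1.4884, -1.5677, 1.6532) x3=(1.5739, 1.3673, 1.9342) x4=(-1.0393, 1.8014, 1.5486)
step 7: x0=(0.5873, 0.4130, -1.8783) x1=(1.9557, 1.3007, 0.1252) x2=(1.4997, -1.5648, 1.6718) x3=(1.5810, 1.3650, 1.9454) x4=(-1.0401, 1.8197, 1.5731)
step 8: x0=(0.6028, 0.4022, -1.8801) x1=(1.9816, 1.2834, 0.1054) x2=(1.5110, -1.5618, 1.6904) x3=(1.5880, 1.3627, 1.9564) x4=(-1.0407, 1.8380, 1.5977)
step 9: x0=(0.6185, 0.3915, -1.8816) x1=(2.0072, 1.2660, 0.0858) x2=(1.5223, -1.5586, 1.7090) x3=(1.5949, 1.3602, 1.9670) x4=(-1.0411, 1.8562, 1.6221)
step 10: x0=(0.6342, 0.3808, -1.8830) x1=(2.0327, 1.2486, 0.0664) x2=(1.5335, -1.5551, 1.7274) x3=(1.6017, 1.3577, 1.9774) x4=(-1.0413, 1.8743, 1.6466)
step 11: x0=(0.6499, 0.3702, -1.8841) x1=(2.0580, 1.2311, 0.0472) x2=(1.5448, -1.5514, 1.7458) x3=(1.6085, 1.3552, 1.9875) x4=(-1.0412, 1.8924, 1.6709)
step 12: x0=(0.6658, 0.3596, -1.8851) x1=(2.0832, 1.2136, 0.0281) x2=(1.5560, -1.5475, 1.7641) x3=(1.6152, 1.3526, 1.9974) x4=(-1.0410, 1.9104, 1.6953)
step 13: x0=(0.6817, 0.3491, -1.8858) x1=(2.1082, 1.1960, 0.0091) x2=(1.5672, -1.5434, 1.7824) x3=(1.6218, 1.3499, 2.0070) x4=(-1.0406, 1.9283, 1.7195)
step 14: x0=(0.6977, 0.3387, -1.8863) x1=(2.1330, 1.1784, -0.0096) x2=(1.5783, -1.5391, 1.8006) x3=(1.6284, 1.3472, 2.0163) x4=(-1.0400, 1.9462, 1.7438)
step 15: x0=(0.7138, 0.3283, -1.8866) x1=(2.1576, 1.1607, -0.0282) x2=(1.5895, -1.5346, 1.8187) x3=(1.6349, 1.3444, 2.0254) x4=(-1.0392, 1.9639, 1.7679)
step 16: x0=(0.7299, 0.3180, -1.8868) x1=(2.1821, 1.1430, -0.0467) x2=(1.6006, -1.5299, 1.8368) x3=(1.6413, 1.3415, 2.0343) x4=(-1.0382, 1.9816, 1.7921)
step 17: x0=(0.7461, 0.3077, -1.8867) x1=(2.2064, 1.1252, -0.0651) x2=(1.6117, -1.5250, 1.8547) x3=(1.6477, 1.3386, 2.0430) x4=(-1.0371, 1.9993, 1.8161)
step 18: x0=(0.7624, 0.2975, -1.8864) x1=(2.2306, 1.1074, -0.0833) x2=(1.6228, -1.5198, 1.8727) x3=(1.6539, 1.3356, 2.0514) x4=(-1.0357, 2.0168, 1.8402)
step 19: x0=(0.7788, 0.2874, -1.8859) x1=(2.2545, 1.0895, -0.1013) x2=(1.6339, -1.5145, 1.8905) x3=(1.6602, 1.3326, 2.0597) x4=(-1.0342, 2.0343, 1.8641)
step 20: x0=(0.7952, 0.2773, -1.8852) x1=(2.2784, 1.0716, -0.1193) x2=(1.6450, -1.5089, 1.9083) x3=(1.6663, 1.3294, 2.0677) x4=(-1.0325, 2.0517, 1.8881)
step 21: x0=(0.8118, 0.2673, -1.8843) x1=(2.3020, 1.0537, -0.1372) x2=(1.6560, -1.5032, 1.9260) x3=(1.6724, 1.3262, 2.0755) x4=(-1.0307, 2.0691, 1.9120)
step 22: x0=(0.8284, 0.2573, -1.8832) x1=(2.3255, 1.0357, -0.1549) x2=(1.6670, -1.4972, 1.9436) x3=(1.6784, 1.3230, 2.0831) x4=(-1.0287, 2.0863, 1.9358)
step 23: x0=(0.8451, 0.2474, -1.8819) x1=(2.3488, 1.0176, -0.1725) x2=(1.6780, -1.4910, 1.9611) x3=(1.6844, 1.3197, 2.0906) x4=(-1.0265, 2.1035, 1.9596)
step 24: x0=(0.8619, 0.2376, -1.8804) x1=(2.3720, 0.9995, -0.1900) x2=(1.6890, -1.4846, 1.9786) x3=(1.6903, 1.3163, 2.0979) x4=(-1.0241, 2.1206, 1.9833)
step 25: x0=(0.8788, 0.2278, -1.8787) x1=(2.3950, 0.9814, -0.2075) x2=(1.7000, -1.4781, 1.9960) x3=(1.6961, 1.3128, 2.1049) x4=(-1.0216, 2.1377, 2.0070)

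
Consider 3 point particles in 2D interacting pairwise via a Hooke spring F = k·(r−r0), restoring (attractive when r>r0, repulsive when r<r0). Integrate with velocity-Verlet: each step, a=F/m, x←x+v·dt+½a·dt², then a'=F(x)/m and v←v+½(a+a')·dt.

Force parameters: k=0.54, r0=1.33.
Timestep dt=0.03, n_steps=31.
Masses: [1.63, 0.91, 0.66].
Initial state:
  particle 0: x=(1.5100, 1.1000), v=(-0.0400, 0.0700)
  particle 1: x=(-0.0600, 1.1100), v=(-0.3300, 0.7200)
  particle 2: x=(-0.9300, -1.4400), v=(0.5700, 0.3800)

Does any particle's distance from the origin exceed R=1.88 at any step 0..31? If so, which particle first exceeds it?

step 0: x0=(1.5100, 1.1000) x1=(-0.0600, 1.1100) x2=(-0.9300, -1.4400)
step 1: x0=(1.5085, 1.1019) x1=(-0.0700, 1.1313) x2=(-0.9122, -1.4275)
step 2: x0=(1.5066, 1.1033) x1=(-0.0800, 1.1518) x2=(-0.8929, -1.4130)
step 3: x0=(1.5041, 1.1042) x1=(-0.0901, 1.1717) x2=(-0.8723, -1.3963)
step 4: x0=(1.5010, 1.1047) x1=(-0.1003, 1.1908) x2=(-0.8503, -1.3776)
step 5: x0=(1.4975, 1.1047) x1=(-0.1106, 1.2093) x2=(-0.8270, -1.3567)
step 6: x0=(1.4935, 1.1043) x1=(-0.1209, 1.2271) x2=(-0.8023, -1.3339)
step 7: x0=(1.4889, 1.1035) x1=(-0.1312, 1.2442) x2=(-0.7764, -1.3090)
step 8: x0=(1.4839, 1.1022) x1=(-0.1415, 1.2606) x2=(-0.7493, -1.2821)
step 9: x0=(1.4784, 1.1005) x1=(-0.1519, 1.2763) x2=(-0.7209, -1.2533)
step 10: x0=(1.4724, 1.0985) x1=(-0.1622, 1.2913) x2=(-0.6915, -1.2225)
step 11: x0=(1.4660, 1.0960) x1=(-0.1725, 1.3057) x2=(-0.6608, -1.1898)
step 12: x0=(1.4591, 1.0932) x1=(-0.1827, 1.3194) x2=(-0.6292, -1.1554)
step 13: x0=(1.4517, 1.0899) x1=(-0.1929, 1.3324) x2=(-0.5965, -1.1191)
step 14: x0=(1.4439, 1.0864) x1=(-0.2030, 1.3449) x2=(-0.5628, -1.0810)
step 15: x0=(1.4357, 1.0825) x1=(-0.2130, 1.3567) x2=(-0.5282, -1.0413)
step 16: x0=(1.4270, 1.0782) x1=(-0.2229, 1.3679) x2=(-0.4927, -0.9999)
step 17: x0=(1.4180, 1.0737) x1=(-0.2327, 1.3785) x2=(-0.4563, -0.9570)
step 18: x0=(1.4086, 1.0689) x1=(-0.2424, 1.3885) x2=(-0.4192, -0.9125)
step 19: x0=(1.3987, 1.0638) x1=(-0.2519, 1.3980) x2=(-0.3813, -0.8666)
step 20: x0=(1.3885, 1.0584) x1=(-0.2613, 1.4069) x2=(-0.3428, -0.8192)
step 21: x0=(1.3780, 1.0528) x1=(-0.2705, 1.4153) x2=(-0.3036, -0.7706)
step 22: x0=(1.3671, 1.0469) x1=(-0.2795, 1.4233) x2=(-0.2638, -0.7207)
step 23: x0=(1.3559, 1.0408) x1=(-0.2883, 1.4307) x2=(-0.2235, -0.6696)
step 24: x0=(1.3444, 1.0346) x1=(-0.2969, 1.4377) x2=(-0.1828, -0.6174)
step 25: x0=(1.3326, 1.0281) x1=(-0.3053, 1.4443) x2=(-0.1416, -0.5642)
step 26: x0=(1.3206, 1.0216) x1=(-0.3135, 1.4504) x2=(-0.1000, -0.5100)
step 27: x0=(1.3083, 1.0148) x1=(-0.3215, 1.4562) x2=(-0.0580, -0.4550)
step 28: x0=(1.2957, 1.0080) x1=(-0.3293, 1.4615) x2=(-0.0159, -0.3991)
step 29: x0=(1.2829, 1.0010) x1=(-0.3368, 1.4666) x2=(0.0266, -0.3425)
step 30: x0=(1.2699, 0.9940) x1=(-0.3441, 1.4713) x2=(0.0692, -0.2853)
step 31: x0=(1.2567, 0.9869) x1=(-0.3511, 1.4757) x2=(0.1119, -0.2275)

no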